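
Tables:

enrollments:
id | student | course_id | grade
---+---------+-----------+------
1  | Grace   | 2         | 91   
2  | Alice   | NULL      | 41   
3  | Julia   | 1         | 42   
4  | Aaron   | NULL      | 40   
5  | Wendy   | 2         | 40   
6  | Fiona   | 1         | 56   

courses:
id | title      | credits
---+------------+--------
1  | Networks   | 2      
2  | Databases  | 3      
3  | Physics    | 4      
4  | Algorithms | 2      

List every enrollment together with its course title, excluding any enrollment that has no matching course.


INNER JOIN keeps only enrollments rows whose course_id matches an id in courses. Walk through each enrollment:
  - enrollment 1 (Grace): course_id=2 -> matches Databases
  - enrollment 2 (Alice): course_id=NULL, no match -> dropped
  - enrollment 3 (Julia): course_id=1 -> matches Networks
  - enrollment 4 (Aaron): course_id=NULL, no match -> dropped
  - enrollment 5 (Wendy): course_id=2 -> matches Databases
  - enrollment 6 (Fiona): course_id=1 -> matches Networks
So 2 of 6 rows are dropped.

SQL:
SELECT a.student, b.title AS course
FROM enrollments a
INNER JOIN courses b ON a.course_id = b.id

Result:
student | course   
--------+----------
Grace   | Databases
Julia   | Networks 
Wendy   | Databases
Fiona   | Networks 


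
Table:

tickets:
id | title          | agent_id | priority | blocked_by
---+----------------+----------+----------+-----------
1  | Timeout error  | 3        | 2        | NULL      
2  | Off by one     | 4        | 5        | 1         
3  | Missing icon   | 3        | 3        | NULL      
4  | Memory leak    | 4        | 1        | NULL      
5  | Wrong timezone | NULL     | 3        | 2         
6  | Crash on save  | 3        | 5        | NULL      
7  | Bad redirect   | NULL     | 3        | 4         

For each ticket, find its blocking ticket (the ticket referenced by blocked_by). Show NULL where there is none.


This is a self-join: tickets is joined to a second copy of itself, matching each row's blocked_by to another row's id. Use LEFT JOIN so rows with blocked_by=NULL are kept.
  - ticket 1 (Timeout error): blocked_by=NULL -> NULL
  - ticket 2 (Off by one): blocked_by=1 -> Timeout error
  - ticket 3 (Missing icon): blocked_by=NULL -> NULL
  - ticket 4 (Memory leak): blocked_by=NULL -> NULL
  - ticket 5 (Wrong timezone): blocked_by=2 -> Off by one
  - ticket 6 (Crash on save): blocked_by=NULL -> NULL
  - ticket 7 (Bad redirect): blocked_by=4 -> Memory leak

SQL:
SELECT a.title AS item, b.title AS blocked_by
FROM tickets a
LEFT JOIN tickets b ON a.blocked_by = b.id

Result:
item           | blocked_by   
---------------+--------------
Timeout error  | NULL         
Off by one     | Timeout error
Missing icon   | NULL         
Memory leak    | NULL         
Wrong timezone | Off by one   
Crash on save  | NULL         
Bad redirect   | Memory leak  


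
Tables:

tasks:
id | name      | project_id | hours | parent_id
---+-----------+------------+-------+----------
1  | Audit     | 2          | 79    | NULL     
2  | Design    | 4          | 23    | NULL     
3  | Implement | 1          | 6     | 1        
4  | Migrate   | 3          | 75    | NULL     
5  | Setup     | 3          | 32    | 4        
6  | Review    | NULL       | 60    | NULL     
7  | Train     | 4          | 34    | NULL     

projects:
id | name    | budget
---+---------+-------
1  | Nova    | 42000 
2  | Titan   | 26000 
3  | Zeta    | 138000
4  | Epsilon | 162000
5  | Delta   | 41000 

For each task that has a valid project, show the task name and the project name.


INNER JOIN keeps only tasks rows whose project_id matches an id in projects. Walk through each task:
  - task 1 (Audit): project_id=2 -> matches Titan
  - task 2 (Design): project_id=4 -> matches Epsilon
  - task 3 (Implement): project_id=1 -> matches Nova
  - task 4 (Migrate): project_id=3 -> matches Zeta
  - task 5 (Setup): project_id=3 -> matches Zeta
  - task 6 (Review): project_id=NULL, no match -> dropped
  - task 7 (Train): project_id=4 -> matches Epsilon
So 1 of 7 rows is dropped.

SQL:
SELECT a.name, b.name AS project
FROM tasks a
INNER JOIN projects b ON a.project_id = b.id

Result:
name      | project
----------+--------
Audit     | Titan  
Design    | Epsilon
Implement | Nova   
Migrate   | Zeta   
Setup     | Zeta   
Train     | Epsilon


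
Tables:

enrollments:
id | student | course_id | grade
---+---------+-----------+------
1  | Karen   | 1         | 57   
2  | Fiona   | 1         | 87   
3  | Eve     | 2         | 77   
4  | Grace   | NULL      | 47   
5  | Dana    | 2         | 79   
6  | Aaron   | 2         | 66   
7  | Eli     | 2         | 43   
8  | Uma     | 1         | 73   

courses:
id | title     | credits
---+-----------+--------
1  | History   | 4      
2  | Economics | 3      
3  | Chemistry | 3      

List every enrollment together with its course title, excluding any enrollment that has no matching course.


INNER JOIN keeps only enrollments rows whose course_id matches an id in courses. Walk through each enrollment:
  - enrollment 1 (Karen): course_id=1 -> matches History
  - enrollment 2 (Fiona): course_id=1 -> matches History
  - enrollment 3 (Eve): course_id=2 -> matches Economics
  - enrollment 4 (Grace): course_id=NULL, no match -> dropped
  - enrollment 5 (Dana): course_id=2 -> matches Economics
  - enrollment 6 (Aaron): course_id=2 -> matches Economics
  - enrollment 7 (Eli): course_id=2 -> matches Economics
  - enrollment 8 (Uma): course_id=1 -> matches History
So 1 of 8 rows is dropped.

SQL:
SELECT a.student, b.title AS course
FROM enrollments a
INNER JOIN courses b ON a.course_id = b.id

Result:
student | course   
--------+----------
Karen   | History  
Fiona   | History  
Eve     | Economics
Dana    | Economics
Aaron   | Economics
Eli     | Economics
Uma     | History  


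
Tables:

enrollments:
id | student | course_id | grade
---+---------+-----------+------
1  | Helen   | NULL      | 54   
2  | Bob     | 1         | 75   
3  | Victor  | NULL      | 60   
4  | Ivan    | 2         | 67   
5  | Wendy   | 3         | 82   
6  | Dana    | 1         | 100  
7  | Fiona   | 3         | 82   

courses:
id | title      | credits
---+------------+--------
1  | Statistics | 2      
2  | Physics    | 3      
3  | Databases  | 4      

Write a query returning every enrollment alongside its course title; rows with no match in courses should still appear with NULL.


LEFT JOIN keeps every row from enrollments (the left table); where course_id has no match in courses, the course columns become NULL. Walk through each enrollment:
  - enrollment 1 (Helen): course_id=NULL, no match -> kept with NULL
  - enrollment 2 (Bob): course_id=1 -> matches Statistics
  - enrollment 3 (Victor): course_id=NULL, no match -> kept with NULL
  - enrollment 4 (Ivan): course_id=2 -> matches Physics
  - enrollment 5 (Wendy): course_id=3 -> matches Databases
  - enrollment 6 (Dana): course_id=1 -> matches Statistics
  - enrollment 7 (Fiona): course_id=3 -> matches Databases
All 7 rows appear; 2 have NULL course.

SQL:
SELECT a.student, b.title AS course
FROM enrollments a
LEFT JOIN courses b ON a.course_id = b.id

Result:
student | course    
--------+-----------
Helen   | NULL      
Bob     | Statistics
Victor  | NULL      
Ivan    | Physics   
Wendy   | Databases 
Dana    | Statistics
Fiona   | Databases 


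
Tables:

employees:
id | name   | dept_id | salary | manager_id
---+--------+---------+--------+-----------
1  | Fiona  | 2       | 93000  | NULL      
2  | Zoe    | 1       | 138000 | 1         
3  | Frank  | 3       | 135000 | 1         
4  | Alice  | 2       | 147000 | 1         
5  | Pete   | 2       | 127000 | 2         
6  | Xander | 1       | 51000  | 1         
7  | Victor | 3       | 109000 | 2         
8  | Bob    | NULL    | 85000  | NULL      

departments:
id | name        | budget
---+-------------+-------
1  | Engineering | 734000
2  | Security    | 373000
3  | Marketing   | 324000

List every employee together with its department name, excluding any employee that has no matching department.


INNER JOIN keeps only employees rows whose dept_id matches an id in departments. Walk through each employee:
  - employee 1 (Fiona): dept_id=2 -> matches Security
  - employee 2 (Zoe): dept_id=1 -> matches Engineering
  - employee 3 (Frank): dept_id=3 -> matches Marketing
  - employee 4 (Alice): dept_id=2 -> matches Security
  - employee 5 (Pete): dept_id=2 -> matches Security
  - employee 6 (Xander): dept_id=1 -> matches Engineering
  - employee 7 (Victor): dept_id=3 -> matches Marketing
  - employee 8 (Bob): dept_id=NULL, no match -> dropped
So 1 of 8 rows is dropped.

SQL:
SELECT a.name, b.name AS department
FROM employees a
INNER JOIN departments b ON a.dept_id = b.id

Result:
name   | department 
-------+------------
Fiona  | Security   
Zoe    | Engineering
Frank  | Marketing  
Alice  | Security   
Pete   | Security   
Xander | Engineering
Victor | Marketing  


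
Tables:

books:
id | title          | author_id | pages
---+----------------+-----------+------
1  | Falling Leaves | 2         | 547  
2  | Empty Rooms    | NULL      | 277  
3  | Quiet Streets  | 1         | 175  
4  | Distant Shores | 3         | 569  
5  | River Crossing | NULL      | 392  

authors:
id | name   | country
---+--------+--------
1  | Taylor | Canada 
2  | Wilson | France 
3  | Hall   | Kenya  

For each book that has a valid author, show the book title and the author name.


INNER JOIN keeps only books rows whose author_id matches an id in authors. Walk through each book:
  - book 1 (Falling Leaves): author_id=2 -> matches Wilson
  - book 2 (Empty Rooms): author_id=NULL, no match -> dropped
  - book 3 (Quiet Streets): author_id=1 -> matches Taylor
  - book 4 (Distant Shores): author_id=3 -> matches Hall
  - book 5 (River Crossing): author_id=NULL, no match -> dropped
So 2 of 5 rows are dropped.

SQL:
SELECT a.title, b.name AS author
FROM books a
INNER JOIN authors b ON a.author_id = b.id

Result:
title          | author
---------------+-------
Falling Leaves | Wilson
Quiet Streets  | Taylor
Distant Shores | Hall  


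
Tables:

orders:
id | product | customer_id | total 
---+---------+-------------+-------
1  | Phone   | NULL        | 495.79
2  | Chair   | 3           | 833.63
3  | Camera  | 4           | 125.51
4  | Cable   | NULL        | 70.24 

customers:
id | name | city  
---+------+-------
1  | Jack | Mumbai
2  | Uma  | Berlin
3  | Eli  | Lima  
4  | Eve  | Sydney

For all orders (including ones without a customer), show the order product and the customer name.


LEFT JOIN keeps every row from orders (the left table); where customer_id has no match in customers, the customer columns become NULL. Walk through each order:
  - order 1 (Phone): customer_id=NULL, no match -> kept with NULL
  - order 2 (Chair): customer_id=3 -> matches Eli
  - order 3 (Camera): customer_id=4 -> matches Eve
  - order 4 (Cable): customer_id=NULL, no match -> kept with NULL
All 4 rows appear; 2 have NULL customer.

SQL:
SELECT a.product, b.name AS customer
FROM orders a
LEFT JOIN customers b ON a.customer_id = b.id

Result:
product | customer
--------+---------
Phone   | NULL    
Chair   | Eli     
Camera  | Eve     
Cable   | NULL    


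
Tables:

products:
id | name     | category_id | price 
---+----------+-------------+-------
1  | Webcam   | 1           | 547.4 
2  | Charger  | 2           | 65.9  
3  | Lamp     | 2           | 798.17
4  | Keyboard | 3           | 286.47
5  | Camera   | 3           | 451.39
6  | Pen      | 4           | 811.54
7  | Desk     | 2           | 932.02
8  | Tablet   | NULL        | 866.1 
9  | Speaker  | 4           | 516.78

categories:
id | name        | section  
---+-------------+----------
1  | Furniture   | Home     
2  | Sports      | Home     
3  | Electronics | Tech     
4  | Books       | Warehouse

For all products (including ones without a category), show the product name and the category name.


LEFT JOIN keeps every row from products (the left table); where category_id has no match in categories, the category columns become NULL. Walk through each product:
  - product 1 (Webcam): category_id=1 -> matches Furniture
  - product 2 (Charger): category_id=2 -> matches Sports
  - product 3 (Lamp): category_id=2 -> matches Sports
  - product 4 (Keyboard): category_id=3 -> matches Electronics
  - product 5 (Camera): category_id=3 -> matches Electronics
  - product 6 (Pen): category_id=4 -> matches Books
  - product 7 (Desk): category_id=2 -> matches Sports
  - product 8 (Tablet): category_id=NULL, no match -> kept with NULL
  - product 9 (Speaker): category_id=4 -> matches Books
All 9 rows appear; 1 has NULL category.

SQL:
SELECT a.name, b.name AS category
FROM products a
LEFT JOIN categories b ON a.category_id = b.id

Result:
name     | category   
---------+------------
Webcam   | Furniture  
Charger  | Sports     
Lamp     | Sports     
Keyboard | Electronics
Camera   | Electronics
Pen      | Books      
Desk     | Sports     
Tablet   | NULL       
Speaker  | Books      


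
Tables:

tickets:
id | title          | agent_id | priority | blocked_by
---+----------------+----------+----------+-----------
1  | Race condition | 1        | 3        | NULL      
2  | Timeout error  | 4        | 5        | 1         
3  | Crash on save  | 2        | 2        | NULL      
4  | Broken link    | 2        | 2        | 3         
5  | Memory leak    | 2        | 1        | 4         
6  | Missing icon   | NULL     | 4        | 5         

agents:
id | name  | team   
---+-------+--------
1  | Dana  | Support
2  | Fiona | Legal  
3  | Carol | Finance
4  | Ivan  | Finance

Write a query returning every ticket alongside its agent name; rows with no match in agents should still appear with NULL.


LEFT JOIN keeps every row from tickets (the left table); where agent_id has no match in agents, the agent columns become NULL. Walk through each ticket:
  - ticket 1 (Race condition): agent_id=1 -> matches Dana
  - ticket 2 (Timeout error): agent_id=4 -> matches Ivan
  - ticket 3 (Crash on save): agent_id=2 -> matches Fiona
  - ticket 4 (Broken link): agent_id=2 -> matches Fiona
  - ticket 5 (Memory leak): agent_id=2 -> matches Fiona
  - ticket 6 (Missing icon): agent_id=NULL, no match -> kept with NULL
All 6 rows appear; 1 has NULL agent.

SQL:
SELECT a.title, b.name AS agent
FROM tickets a
LEFT JOIN agents b ON a.agent_id = b.id

Result:
title          | agent
---------------+------
Race condition | Dana 
Timeout error  | Ivan 
Crash on save  | Fiona
Broken link    | Fiona
Memory leak    | Fiona
Missing icon   | NULL 


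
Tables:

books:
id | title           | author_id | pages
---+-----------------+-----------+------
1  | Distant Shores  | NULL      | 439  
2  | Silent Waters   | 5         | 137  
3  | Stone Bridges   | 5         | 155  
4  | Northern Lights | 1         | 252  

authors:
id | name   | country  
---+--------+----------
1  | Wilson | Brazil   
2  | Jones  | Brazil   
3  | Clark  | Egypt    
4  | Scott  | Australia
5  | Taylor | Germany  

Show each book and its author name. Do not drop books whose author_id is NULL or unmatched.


LEFT JOIN keeps every row from books (the left table); where author_id has no match in authors, the author columns become NULL. Walk through each book:
  - book 1 (Distant Shores): author_id=NULL, no match -> kept with NULL
  - book 2 (Silent Waters): author_id=5 -> matches Taylor
  - book 3 (Stone Bridges): author_id=5 -> matches Taylor
  - book 4 (Northern Lights): author_id=1 -> matches Wilson
All 4 rows appear; 1 has NULL author.

SQL:
SELECT a.title, b.name AS author
FROM books a
LEFT JOIN authors b ON a.author_id = b.id

Result:
title           | author
----------------+-------
Distant Shores  | NULL  
Silent Waters   | Taylor
Stone Bridges   | Taylor
Northern Lights | Wilson


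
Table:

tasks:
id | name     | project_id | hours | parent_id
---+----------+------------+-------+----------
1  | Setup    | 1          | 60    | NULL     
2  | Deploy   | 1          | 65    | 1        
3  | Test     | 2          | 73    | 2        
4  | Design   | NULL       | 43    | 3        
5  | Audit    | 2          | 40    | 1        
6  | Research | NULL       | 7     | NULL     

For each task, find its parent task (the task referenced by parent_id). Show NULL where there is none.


This is a self-join: tasks is joined to a second copy of itself, matching each row's parent_id to another row's id. Use LEFT JOIN so rows with parent_id=NULL are kept.
  - task 1 (Setup): parent_id=NULL -> NULL
  - task 2 (Deploy): parent_id=1 -> Setup
  - task 3 (Test): parent_id=2 -> Deploy
  - task 4 (Design): parent_id=3 -> Test
  - task 5 (Audit): parent_id=1 -> Setup
  - task 6 (Research): parent_id=NULL -> NULL

SQL:
SELECT a.name AS item, b.name AS parent
FROM tasks a
LEFT JOIN tasks b ON a.parent_id = b.id

Result:
item     | parent
---------+-------
Setup    | NULL  
Deploy   | Setup 
Test     | Deploy
Design   | Test  
Audit    | Setup 
Research | NULL  


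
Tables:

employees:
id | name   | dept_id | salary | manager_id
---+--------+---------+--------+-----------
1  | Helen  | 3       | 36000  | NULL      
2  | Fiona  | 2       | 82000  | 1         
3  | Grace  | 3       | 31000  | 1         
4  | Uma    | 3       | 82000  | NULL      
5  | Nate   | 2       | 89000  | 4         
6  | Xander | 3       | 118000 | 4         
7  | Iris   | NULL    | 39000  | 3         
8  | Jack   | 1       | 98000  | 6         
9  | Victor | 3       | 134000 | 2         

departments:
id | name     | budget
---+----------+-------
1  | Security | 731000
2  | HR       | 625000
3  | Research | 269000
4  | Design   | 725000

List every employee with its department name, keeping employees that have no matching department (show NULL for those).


LEFT JOIN keeps every row from employees (the left table); where dept_id has no match in departments, the department columns become NULL. Walk through each employee:
  - employee 1 (Helen): dept_id=3 -> matches Research
  - employee 2 (Fiona): dept_id=2 -> matches HR
  - employee 3 (Grace): dept_id=3 -> matches Research
  - employee 4 (Uma): dept_id=3 -> matches Research
  - employee 5 (Nate): dept_id=2 -> matches HR
  - employee 6 (Xander): dept_id=3 -> matches Research
  - employee 7 (Iris): dept_id=NULL, no match -> kept with NULL
  - employee 8 (Jack): dept_id=1 -> matches Security
  - employee 9 (Victor): dept_id=3 -> matches Research
All 9 rows appear; 1 has NULL department.

SQL:
SELECT a.name, b.name AS department
FROM employees a
LEFT JOIN departments b ON a.dept_id = b.id

Result:
name   | department
-------+-----------
Helen  | Research  
Fiona  | HR        
Grace  | Research  
Uma    | Research  
Nate   | HR        
Xander | Research  
Iris   | NULL      
Jack   | Security  
Victor | Research  


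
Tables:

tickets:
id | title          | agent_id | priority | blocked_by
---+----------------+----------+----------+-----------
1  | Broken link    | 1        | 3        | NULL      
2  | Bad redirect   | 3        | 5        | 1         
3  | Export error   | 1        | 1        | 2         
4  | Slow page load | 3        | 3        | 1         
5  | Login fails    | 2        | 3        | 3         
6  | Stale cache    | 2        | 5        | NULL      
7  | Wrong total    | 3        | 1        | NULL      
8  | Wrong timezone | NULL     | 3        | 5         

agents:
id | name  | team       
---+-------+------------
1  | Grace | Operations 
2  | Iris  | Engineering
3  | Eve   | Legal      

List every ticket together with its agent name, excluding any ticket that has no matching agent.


INNER JOIN keeps only tickets rows whose agent_id matches an id in agents. Walk through each ticket:
  - ticket 1 (Broken link): agent_id=1 -> matches Grace
  - ticket 2 (Bad redirect): agent_id=3 -> matches Eve
  - ticket 3 (Export error): agent_id=1 -> matches Grace
  - ticket 4 (Slow page load): agent_id=3 -> matches Eve
  - ticket 5 (Login fails): agent_id=2 -> matches Iris
  - ticket 6 (Stale cache): agent_id=2 -> matches Iris
  - ticket 7 (Wrong total): agent_id=3 -> matches Eve
  - ticket 8 (Wrong timezone): agent_id=NULL, no match -> dropped
So 1 of 8 rows is dropped.

SQL:
SELECT a.title, b.name AS agent
FROM tickets a
INNER JOIN agents b ON a.agent_id = b.id

Result:
title          | agent
---------------+------
Broken link    | Grace
Bad redirect   | Eve  
Export error   | Grace
Slow page load | Eve  
Login fails    | Iris 
Stale cache    | Iris 
Wrong total    | Eve  


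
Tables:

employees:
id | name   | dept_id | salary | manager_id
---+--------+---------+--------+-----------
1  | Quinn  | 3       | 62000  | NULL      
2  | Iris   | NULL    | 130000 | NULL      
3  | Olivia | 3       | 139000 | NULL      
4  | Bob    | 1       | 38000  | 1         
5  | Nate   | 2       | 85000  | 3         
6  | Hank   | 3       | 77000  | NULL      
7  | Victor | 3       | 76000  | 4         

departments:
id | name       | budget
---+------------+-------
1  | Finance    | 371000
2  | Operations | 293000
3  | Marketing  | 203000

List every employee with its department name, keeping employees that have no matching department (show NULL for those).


LEFT JOIN keeps every row from employees (the left table); where dept_id has no match in departments, the department columns become NULL. Walk through each employee:
  - employee 1 (Quinn): dept_id=3 -> matches Marketing
  - employee 2 (Iris): dept_id=NULL, no match -> kept with NULL
  - employee 3 (Olivia): dept_id=3 -> matches Marketing
  - employee 4 (Bob): dept_id=1 -> matches Finance
  - employee 5 (Nate): dept_id=2 -> matches Operations
  - employee 6 (Hank): dept_id=3 -> matches Marketing
  - employee 7 (Victor): dept_id=3 -> matches Marketing
All 7 rows appear; 1 has NULL department.

SQL:
SELECT a.name, b.name AS department
FROM employees a
LEFT JOIN departments b ON a.dept_id = b.id

Result:
name   | department
-------+-----------
Quinn  | Marketing 
Iris   | NULL      
Olivia | Marketing 
Bob    | Finance   
Nate   | Operations
Hank   | Marketing 
Victor | Marketing 


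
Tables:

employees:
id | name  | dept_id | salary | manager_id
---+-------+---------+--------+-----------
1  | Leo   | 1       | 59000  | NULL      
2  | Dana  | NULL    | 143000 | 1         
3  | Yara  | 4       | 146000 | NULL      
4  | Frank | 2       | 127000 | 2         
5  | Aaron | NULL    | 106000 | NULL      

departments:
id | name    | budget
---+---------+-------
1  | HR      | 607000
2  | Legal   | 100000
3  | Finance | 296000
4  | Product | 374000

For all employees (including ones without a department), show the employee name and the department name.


LEFT JOIN keeps every row from employees (the left table); where dept_id has no match in departments, the department columns become NULL. Walk through each employee:
  - employee 1 (Leo): dept_id=1 -> matches HR
  - employee 2 (Dana): dept_id=NULL, no match -> kept with NULL
  - employee 3 (Yara): dept_id=4 -> matches Product
  - employee 4 (Frank): dept_id=2 -> matches Legal
  - employee 5 (Aaron): dept_id=NULL, no match -> kept with NULL
All 5 rows appear; 2 have NULL department.

SQL:
SELECT a.name, b.name AS department
FROM employees a
LEFT JOIN departments b ON a.dept_id = b.id

Result:
name  | department
------+-----------
Leo   | HR        
Dana  | NULL      
Yara  | Product   
Frank | Legal     
Aaron | NULL      


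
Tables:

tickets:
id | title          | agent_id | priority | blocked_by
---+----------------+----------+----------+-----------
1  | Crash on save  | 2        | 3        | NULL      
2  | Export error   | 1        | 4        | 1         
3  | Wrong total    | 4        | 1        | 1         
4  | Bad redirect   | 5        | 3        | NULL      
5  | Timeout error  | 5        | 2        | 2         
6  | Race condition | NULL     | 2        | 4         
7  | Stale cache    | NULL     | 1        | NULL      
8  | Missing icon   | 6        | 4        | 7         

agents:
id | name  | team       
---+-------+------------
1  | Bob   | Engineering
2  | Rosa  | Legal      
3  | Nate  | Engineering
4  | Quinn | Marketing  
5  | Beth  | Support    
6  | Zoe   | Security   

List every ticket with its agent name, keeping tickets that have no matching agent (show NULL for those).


LEFT JOIN keeps every row from tickets (the left table); where agent_id has no match in agents, the agent columns become NULL. Walk through each ticket:
  - ticket 1 (Crash on save): agent_id=2 -> matches Rosa
  - ticket 2 (Export error): agent_id=1 -> matches Bob
  - ticket 3 (Wrong total): agent_id=4 -> matches Quinn
  - ticket 4 (Bad redirect): agent_id=5 -> matches Beth
  - ticket 5 (Timeout error): agent_id=5 -> matches Beth
  - ticket 6 (Race condition): agent_id=NULL, no match -> kept with NULL
  - ticket 7 (Stale cache): agent_id=NULL, no match -> kept with NULL
  - ticket 8 (Missing icon): agent_id=6 -> matches Zoe
All 8 rows appear; 2 have NULL agent.

SQL:
SELECT a.title, b.name AS agent
FROM tickets a
LEFT JOIN agents b ON a.agent_id = b.id

Result:
title          | agent
---------------+------
Crash on save  | Rosa 
Export error   | Bob  
Wrong total    | Quinn
Bad redirect   | Beth 
Timeout error  | Beth 
Race condition | NULL 
Stale cache    | NULL 
Missing icon   | Zoe  


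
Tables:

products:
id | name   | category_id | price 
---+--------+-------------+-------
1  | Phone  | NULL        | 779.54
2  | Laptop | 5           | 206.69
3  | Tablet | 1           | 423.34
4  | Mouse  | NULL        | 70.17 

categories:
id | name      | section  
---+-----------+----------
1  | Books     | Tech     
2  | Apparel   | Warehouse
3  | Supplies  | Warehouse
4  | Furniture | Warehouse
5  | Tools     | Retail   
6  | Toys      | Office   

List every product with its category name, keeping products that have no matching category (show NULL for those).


LEFT JOIN keeps every row from products (the left table); where category_id has no match in categories, the category columns become NULL. Walk through each product:
  - product 1 (Phone): category_id=NULL, no match -> kept with NULL
  - product 2 (Laptop): category_id=5 -> matches Tools
  - product 3 (Tablet): category_id=1 -> matches Books
  - product 4 (Mouse): category_id=NULL, no match -> kept with NULL
All 4 rows appear; 2 have NULL category.

SQL:
SELECT a.name, b.name AS category
FROM products a
LEFT JOIN categories b ON a.category_id = b.id

Result:
name   | category
-------+---------
Phone  | NULL    
Laptop | Tools   
Tablet | Books   
Mouse  | NULL    


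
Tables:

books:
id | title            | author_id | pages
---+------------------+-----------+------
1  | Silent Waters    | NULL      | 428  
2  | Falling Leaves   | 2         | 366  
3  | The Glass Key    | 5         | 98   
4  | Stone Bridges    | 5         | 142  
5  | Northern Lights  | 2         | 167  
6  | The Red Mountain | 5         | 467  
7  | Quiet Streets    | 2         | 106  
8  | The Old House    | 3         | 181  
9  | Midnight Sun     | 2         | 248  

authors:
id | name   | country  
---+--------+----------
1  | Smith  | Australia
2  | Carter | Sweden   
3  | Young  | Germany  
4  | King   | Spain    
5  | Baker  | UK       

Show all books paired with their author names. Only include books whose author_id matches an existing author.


INNER JOIN keeps only books rows whose author_id matches an id in authors. Walk through each book:
  - book 1 (Silent Waters): author_id=NULL, no match -> dropped
  - book 2 (Falling Leaves): author_id=2 -> matches Carter
  - book 3 (The Glass Key): author_id=5 -> matches Baker
  - book 4 (Stone Bridges): author_id=5 -> matches Baker
  - book 5 (Northern Lights): author_id=2 -> matches Carter
  - book 6 (The Red Mountain): author_id=5 -> matches Baker
  - book 7 (Quiet Streets): author_id=2 -> matches Carter
  - book 8 (The Old House): author_id=3 -> matches Young
  - book 9 (Midnight Sun): author_id=2 -> matches Carter
So 1 of 9 rows is dropped.

SQL:
SELECT a.title, b.name AS author
FROM books a
INNER JOIN authors b ON a.author_id = b.id

Result:
title            | author
-----------------+-------
Falling Leaves   | Carter
The Glass Key    | Baker 
Stone Bridges    | Baker 
Northern Lights  | Carter
The Red Mountain | Baker 
Quiet Streets    | Carter
The Old House    | Young 
Midnight Sun     | Carter


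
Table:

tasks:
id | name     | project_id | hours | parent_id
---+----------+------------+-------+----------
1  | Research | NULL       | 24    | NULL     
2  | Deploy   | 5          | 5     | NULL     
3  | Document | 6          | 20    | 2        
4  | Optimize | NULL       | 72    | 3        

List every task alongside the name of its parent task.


This is a self-join: tasks is joined to a second copy of itself, matching each row's parent_id to another row's id. Use LEFT JOIN so rows with parent_id=NULL are kept.
  - task 1 (Research): parent_id=NULL -> NULL
  - task 2 (Deploy): parent_id=NULL -> NULL
  - task 3 (Document): parent_id=2 -> Deploy
  - task 4 (Optimize): parent_id=3 -> Document

SQL:
SELECT a.name AS item, b.name AS parent
FROM tasks a
LEFT JOIN tasks b ON a.parent_id = b.id

Result:
item     | parent  
---------+---------
Research | NULL    
Deploy   | NULL    
Document | Deploy  
Optimize | Document


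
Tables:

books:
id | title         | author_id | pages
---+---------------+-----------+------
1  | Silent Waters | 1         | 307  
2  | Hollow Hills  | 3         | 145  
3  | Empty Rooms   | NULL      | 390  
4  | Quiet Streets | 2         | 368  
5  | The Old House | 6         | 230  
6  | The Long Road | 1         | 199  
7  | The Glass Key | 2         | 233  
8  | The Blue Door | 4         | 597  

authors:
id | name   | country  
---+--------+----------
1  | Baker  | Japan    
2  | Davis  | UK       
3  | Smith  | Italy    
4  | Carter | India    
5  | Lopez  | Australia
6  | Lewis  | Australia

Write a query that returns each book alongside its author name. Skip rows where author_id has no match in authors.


INNER JOIN keeps only books rows whose author_id matches an id in authors. Walk through each book:
  - book 1 (Silent Waters): author_id=1 -> matches Baker
  - book 2 (Hollow Hills): author_id=3 -> matches Smith
  - book 3 (Empty Rooms): author_id=NULL, no match -> dropped
  - book 4 (Quiet Streets): author_id=2 -> matches Davis
  - book 5 (The Old House): author_id=6 -> matches Lewis
  - book 6 (The Long Road): author_id=1 -> matches Baker
  - book 7 (The Glass Key): author_id=2 -> matches Davis
  - book 8 (The Blue Door): author_id=4 -> matches Carter
So 1 of 8 rows is dropped.

SQL:
SELECT a.title, b.name AS author
FROM books a
INNER JOIN authors b ON a.author_id = b.id

Result:
title         | author
--------------+-------
Silent Waters | Baker 
Hollow Hills  | Smith 
Quiet Streets | Davis 
The Old House | Lewis 
The Long Road | Baker 
The Glass Key | Davis 
The Blue Door | Carter


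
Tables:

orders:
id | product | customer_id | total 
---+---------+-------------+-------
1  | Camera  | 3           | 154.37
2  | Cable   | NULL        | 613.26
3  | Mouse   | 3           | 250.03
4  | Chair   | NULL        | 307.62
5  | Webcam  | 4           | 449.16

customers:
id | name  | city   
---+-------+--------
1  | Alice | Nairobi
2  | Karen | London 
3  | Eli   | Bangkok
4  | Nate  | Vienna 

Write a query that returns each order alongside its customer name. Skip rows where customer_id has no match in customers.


INNER JOIN keeps only orders rows whose customer_id matches an id in customers. Walk through each order:
  - order 1 (Camera): customer_id=3 -> matches Eli
  - order 2 (Cable): customer_id=NULL, no match -> dropped
  - order 3 (Mouse): customer_id=3 -> matches Eli
  - order 4 (Chair): customer_id=NULL, no match -> dropped
  - order 5 (Webcam): customer_id=4 -> matches Nate
So 2 of 5 rows are dropped.

SQL:
SELECT a.product, b.name AS customer
FROM orders a
INNER JOIN customers b ON a.customer_id = b.id

Result:
product | customer
--------+---------
Camera  | Eli     
Mouse   | Eli     
Webcam  | Nate    


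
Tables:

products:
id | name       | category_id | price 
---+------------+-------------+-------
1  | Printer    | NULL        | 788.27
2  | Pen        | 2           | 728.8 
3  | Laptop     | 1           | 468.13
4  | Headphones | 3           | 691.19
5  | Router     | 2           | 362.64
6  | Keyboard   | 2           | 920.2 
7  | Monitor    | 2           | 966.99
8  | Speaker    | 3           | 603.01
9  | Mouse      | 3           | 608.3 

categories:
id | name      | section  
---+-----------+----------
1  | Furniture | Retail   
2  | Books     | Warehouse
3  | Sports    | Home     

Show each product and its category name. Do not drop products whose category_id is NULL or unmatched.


LEFT JOIN keeps every row from products (the left table); where category_id has no match in categories, the category columns become NULL. Walk through each product:
  - product 1 (Printer): category_id=NULL, no match -> kept with NULL
  - product 2 (Pen): category_id=2 -> matches Books
  - product 3 (Laptop): category_id=1 -> matches Furniture
  - product 4 (Headphones): category_id=3 -> matches Sports
  - product 5 (Router): category_id=2 -> matches Books
  - product 6 (Keyboard): category_id=2 -> matches Books
  - product 7 (Monitor): category_id=2 -> matches Books
  - product 8 (Speaker): category_id=3 -> matches Sports
  - product 9 (Mouse): category_id=3 -> matches Sports
All 9 rows appear; 1 has NULL category.

SQL:
SELECT a.name, b.name AS category
FROM products a
LEFT JOIN categories b ON a.category_id = b.id

Result:
name       | category 
-----------+----------
Printer    | NULL     
Pen        | Books    
Laptop     | Furniture
Headphones | Sports   
Router     | Books    
Keyboard   | Books    
Monitor    | Books    
Speaker    | Sports   
Mouse      | Sports   


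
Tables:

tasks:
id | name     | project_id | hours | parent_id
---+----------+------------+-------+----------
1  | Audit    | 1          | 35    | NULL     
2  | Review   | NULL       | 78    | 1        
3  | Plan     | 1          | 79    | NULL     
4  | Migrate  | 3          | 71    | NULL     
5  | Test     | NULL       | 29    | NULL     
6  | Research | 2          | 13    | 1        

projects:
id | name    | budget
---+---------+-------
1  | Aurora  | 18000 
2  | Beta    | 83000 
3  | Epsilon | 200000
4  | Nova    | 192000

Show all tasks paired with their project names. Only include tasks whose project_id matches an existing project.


INNER JOIN keeps only tasks rows whose project_id matches an id in projects. Walk through each task:
  - task 1 (Audit): project_id=1 -> matches Aurora
  - task 2 (Review): project_id=NULL, no match -> dropped
  - task 3 (Plan): project_id=1 -> matches Aurora
  - task 4 (Migrate): project_id=3 -> matches Epsilon
  - task 5 (Test): project_id=NULL, no match -> dropped
  - task 6 (Research): project_id=2 -> matches Beta
So 2 of 6 rows are dropped.

SQL:
SELECT a.name, b.name AS project
FROM tasks a
INNER JOIN projects b ON a.project_id = b.id

Result:
name     | project
---------+--------
Audit    | Aurora 
Plan     | Aurora 
Migrate  | Epsilon
Research | Beta   


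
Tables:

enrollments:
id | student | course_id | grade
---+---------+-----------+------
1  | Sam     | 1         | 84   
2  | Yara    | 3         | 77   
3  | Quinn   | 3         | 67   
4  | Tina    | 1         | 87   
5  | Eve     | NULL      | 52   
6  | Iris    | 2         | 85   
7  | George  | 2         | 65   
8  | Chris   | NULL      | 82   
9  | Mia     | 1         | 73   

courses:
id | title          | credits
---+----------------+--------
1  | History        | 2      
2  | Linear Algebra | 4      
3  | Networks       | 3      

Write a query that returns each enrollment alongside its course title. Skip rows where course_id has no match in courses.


INNER JOIN keeps only enrollments rows whose course_id matches an id in courses. Walk through each enrollment:
  - enrollment 1 (Sam): course_id=1 -> matches History
  - enrollment 2 (Yara): course_id=3 -> matches Networks
  - enrollment 3 (Quinn): course_id=3 -> matches Networks
  - enrollment 4 (Tina): course_id=1 -> matches History
  - enrollment 5 (Eve): course_id=NULL, no match -> dropped
  - enrollment 6 (Iris): course_id=2 -> matches Linear Algebra
  - enrollment 7 (George): course_id=2 -> matches Linear Algebra
  - enrollment 8 (Chris): course_id=NULL, no match -> dropped
  - enrollment 9 (Mia): course_id=1 -> matches History
So 2 of 9 rows are dropped.

SQL:
SELECT a.student, b.title AS course
FROM enrollments a
INNER JOIN courses b ON a.course_id = b.id

Result:
student | course        
--------+---------------
Sam     | History       
Yara    | Networks      
Quinn   | Networks      
Tina    | History       
Iris    | Linear Algebra
George  | Linear Algebra
Mia     | History       


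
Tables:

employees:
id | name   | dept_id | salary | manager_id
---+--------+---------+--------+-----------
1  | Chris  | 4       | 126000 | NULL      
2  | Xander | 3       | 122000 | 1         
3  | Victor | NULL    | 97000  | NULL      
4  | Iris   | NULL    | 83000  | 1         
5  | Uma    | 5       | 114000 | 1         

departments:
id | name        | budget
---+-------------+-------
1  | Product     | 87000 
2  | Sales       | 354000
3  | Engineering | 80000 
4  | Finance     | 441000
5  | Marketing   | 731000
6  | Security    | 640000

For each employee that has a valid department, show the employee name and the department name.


INNER JOIN keeps only employees rows whose dept_id matches an id in departments. Walk through each employee:
  - employee 1 (Chris): dept_id=4 -> matches Finance
  - employee 2 (Xander): dept_id=3 -> matches Engineering
  - employee 3 (Victor): dept_id=NULL, no match -> dropped
  - employee 4 (Iris): dept_id=NULL, no match -> dropped
  - employee 5 (Uma): dept_id=5 -> matches Marketing
So 2 of 5 rows are dropped.

SQL:
SELECT a.name, b.name AS department
FROM employees a
INNER JOIN departments b ON a.dept_id = b.id

Result:
name   | department 
-------+------------
Chris  | Finance    
Xander | Engineering
Uma    | Marketing  


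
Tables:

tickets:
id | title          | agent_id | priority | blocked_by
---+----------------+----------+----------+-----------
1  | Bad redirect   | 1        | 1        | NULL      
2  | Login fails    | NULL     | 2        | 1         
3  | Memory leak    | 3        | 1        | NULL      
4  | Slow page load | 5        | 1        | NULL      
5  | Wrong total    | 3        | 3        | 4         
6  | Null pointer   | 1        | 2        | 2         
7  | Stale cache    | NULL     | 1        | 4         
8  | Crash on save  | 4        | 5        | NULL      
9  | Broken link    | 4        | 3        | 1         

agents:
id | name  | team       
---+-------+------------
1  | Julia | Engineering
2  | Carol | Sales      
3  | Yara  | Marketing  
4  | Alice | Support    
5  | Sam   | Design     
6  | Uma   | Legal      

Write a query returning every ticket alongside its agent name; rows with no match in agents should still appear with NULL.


LEFT JOIN keeps every row from tickets (the left table); where agent_id has no match in agents, the agent columns become NULL. Walk through each ticket:
  - ticket 1 (Bad redirect): agent_id=1 -> matches Julia
  - ticket 2 (Login fails): agent_id=NULL, no match -> kept with NULL
  - ticket 3 (Memory leak): agent_id=3 -> matches Yara
  - ticket 4 (Slow page load): agent_id=5 -> matches Sam
  - ticket 5 (Wrong total): agent_id=3 -> matches Yara
  - ticket 6 (Null pointer): agent_id=1 -> matches Julia
  - ticket 7 (Stale cache): agent_id=NULL, no match -> kept with NULL
  - ticket 8 (Crash on save): agent_id=4 -> matches Alice
  - ticket 9 (Broken link): agent_id=4 -> matches Alice
All 9 rows appear; 2 have NULL agent.

SQL:
SELECT a.title, b.name AS agent
FROM tickets a
LEFT JOIN agents b ON a.agent_id = b.id

Result:
title          | agent
---------------+------
Bad redirect   | Julia
Login fails    | NULL 
Memory leak    | Yara 
Slow page load | Sam  
Wrong total    | Yara 
Null pointer   | Julia
Stale cache    | NULL 
Crash on save  | Alice
Broken link    | Alice


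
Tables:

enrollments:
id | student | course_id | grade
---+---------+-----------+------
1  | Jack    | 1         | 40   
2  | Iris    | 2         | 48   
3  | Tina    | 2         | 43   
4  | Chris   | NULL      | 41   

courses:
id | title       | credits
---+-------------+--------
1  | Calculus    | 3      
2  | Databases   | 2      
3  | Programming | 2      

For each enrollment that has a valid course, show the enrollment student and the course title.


INNER JOIN keeps only enrollments rows whose course_id matches an id in courses. Walk through each enrollment:
  - enrollment 1 (Jack): course_id=1 -> matches Calculus
  - enrollment 2 (Iris): course_id=2 -> matches Databases
  - enrollment 3 (Tina): course_id=2 -> matches Databases
  - enrollment 4 (Chris): course_id=NULL, no match -> dropped
So 1 of 4 rows is dropped.

SQL:
SELECT a.student, b.title AS course
FROM enrollments a
INNER JOIN courses b ON a.course_id = b.id

Result:
student | course   
--------+----------
Jack    | Calculus 
Iris    | Databases
Tina    | Databases
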